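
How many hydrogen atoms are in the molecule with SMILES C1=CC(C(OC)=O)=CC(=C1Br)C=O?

7

Hydrogens are implicit in SMILES; fill each atom to its normal valence:
  3 × C (aromatic): 1 H each → 3
  3 × C (aromatic): no H
  3 × O: no H
  1 × Br: no H
  1 × C: 3 H
  1 × C: 1 H
  1 × C: no H
  Total hydrogens = 7.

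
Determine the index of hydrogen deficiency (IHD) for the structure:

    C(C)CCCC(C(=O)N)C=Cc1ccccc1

Molecular formula from the SMILES: C15H21NO.
DoU = (2C + 2 + N − H − X)/2 = (2·15 + 2 + 1 − 21 − 0)/2 = 12/2 = 6.
(Structurally: 1 ring(s) + 5 π bond(s) = 6.)

6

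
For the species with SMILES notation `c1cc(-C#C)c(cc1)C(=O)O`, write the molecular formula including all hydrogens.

Heavy atoms from the SMILES: 9 C, 2 O.
Implicit hydrogens by atom environment:
  4 × C (aromatic): 1 H each → 4
  2 × C (aromatic): no H
  2 × C: no H
  1 × C: 1 H
  1 × O: 1 H
  1 × O: no H
  Total hydrogens = 6.
Molecular formula: C9H6O2

C9H6O2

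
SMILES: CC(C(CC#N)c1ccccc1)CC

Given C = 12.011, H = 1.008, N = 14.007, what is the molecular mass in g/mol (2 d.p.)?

187.29

Molecular formula: C13H17N.
M = 13×12.011 + 17×1.008 + 1×14.007 = 187.29 g/mol.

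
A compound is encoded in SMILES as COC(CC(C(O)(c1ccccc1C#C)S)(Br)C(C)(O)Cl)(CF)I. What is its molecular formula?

Heavy atoms from the SMILES: 1 Br, 16 C, 1 Cl, 1 F, 1 I, 3 O, 1 S.
Implicit hydrogens by atom environment:
  5 × C: no H
  4 × C (aromatic): 1 H each → 4
  2 × C: 3 H each → 6
  2 × C: 2 H each → 4
  2 × C (aromatic): no H
  2 × O: 1 H each → 2
  1 × Br: no H
  1 × C: 1 H
  1 × Cl: no H
  1 × F: no H
  1 × I: no H
  1 × O: no H
  1 × S: 1 H
  Total hydrogens = 18.
Molecular formula: C16H18BrClFIO3S

C16H18BrClFIO3S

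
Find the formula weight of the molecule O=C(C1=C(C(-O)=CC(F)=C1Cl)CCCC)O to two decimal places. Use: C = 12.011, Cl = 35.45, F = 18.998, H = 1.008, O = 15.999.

246.66

Molecular formula: C11H12ClFO3.
M = 11×12.011 + 1×35.45 + 1×18.998 + 12×1.008 + 3×15.999 = 246.66 g/mol.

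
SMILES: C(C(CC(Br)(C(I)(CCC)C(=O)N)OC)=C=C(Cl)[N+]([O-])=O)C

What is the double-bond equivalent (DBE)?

Molecular formula from the SMILES: C13H19BrClIN2O4.
DoU = (2C + 2 + N − H − X)/2 = (2·13 + 2 + 2 − 19 − 3)/2 = 8/2 = 4.
(Structurally: 0 ring(s) + 4 π bond(s) = 4.)

4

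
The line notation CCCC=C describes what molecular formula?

Heavy atoms from the SMILES: 5 C.
Implicit hydrogens by atom environment:
  3 × C: 2 H each → 6
  1 × C: 3 H
  1 × C: 1 H
  Total hydrogens = 10.
Molecular formula: C5H10

C5H10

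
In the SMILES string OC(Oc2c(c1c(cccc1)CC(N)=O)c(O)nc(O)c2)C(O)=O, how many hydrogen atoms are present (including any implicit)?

Hydrogens are implicit in SMILES; fill each atom to its normal valence:
  6 × C (aromatic): no H
  5 × C (aromatic): 1 H each → 5
  4 × O: 1 H each → 4
  3 × O: no H
  2 × C: no H
  1 × C: 2 H
  1 × C: 1 H
  1 × N: 2 H
  1 × N (aromatic): no H
  Total hydrogens = 14.

14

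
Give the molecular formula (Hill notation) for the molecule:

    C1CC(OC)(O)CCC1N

C7H15NO2

Heavy atoms from the SMILES: 7 C, 1 N, 2 O.
Implicit hydrogens by atom environment:
  4 × C: 2 H each → 8
  1 × C: 3 H
  1 × C: 1 H
  1 × C: no H
  1 × N: 2 H
  1 × O: 1 H
  1 × O: no H
  Total hydrogens = 15.
Molecular formula: C7H15NO2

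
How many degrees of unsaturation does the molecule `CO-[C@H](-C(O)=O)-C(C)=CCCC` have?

2

Molecular formula from the SMILES: C9H16O3.
DoU = (2C + 2 + N − H − X)/2 = (2·9 + 2 + 0 − 16 − 0)/2 = 4/2 = 2.
(Structurally: 0 ring(s) + 2 π bond(s) = 2.)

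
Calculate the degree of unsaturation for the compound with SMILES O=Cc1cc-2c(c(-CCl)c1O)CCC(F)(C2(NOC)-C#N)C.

8

Molecular formula from the SMILES: C15H16ClFN2O3.
DoU = (2C + 2 + N − H − X)/2 = (2·15 + 2 + 2 − 16 − 2)/2 = 16/2 = 8.
(Structurally: 2 ring(s) + 6 π bond(s) = 8.)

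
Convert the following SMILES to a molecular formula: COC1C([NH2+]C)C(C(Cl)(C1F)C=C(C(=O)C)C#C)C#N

C14H17ClFN2O2+

Heavy atoms from the SMILES: 14 C, 1 Cl, 1 F, 2 N, 2 O.
Implicit hydrogens by atom environment:
  6 × C: 1 H each → 6
  5 × C: no H
  3 × C: 3 H each → 9
  2 × O: no H
  1 × Cl: no H
  1 × F: no H
  1 × N (charge +1): 2 H
  1 × N: no H
  Total hydrogens = 17.
Net charge +1.
Molecular formula: C14H17ClFN2O2+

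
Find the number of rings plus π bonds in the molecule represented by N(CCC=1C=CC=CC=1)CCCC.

4

Molecular formula from the SMILES: C12H19N.
DoU = (2C + 2 + N − H − X)/2 = (2·12 + 2 + 1 − 19 − 0)/2 = 8/2 = 4.
(Structurally: 1 ring(s) + 3 π bond(s) = 4.)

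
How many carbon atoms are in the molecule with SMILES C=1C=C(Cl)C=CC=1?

6

The symbol for carbon appears 6 times in the SMILES. (Cl is a single chlorine, not C + l.)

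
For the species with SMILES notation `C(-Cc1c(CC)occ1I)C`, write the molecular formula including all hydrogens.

Heavy atoms from the SMILES: 9 C, 1 I, 1 O.
Implicit hydrogens by atom environment:
  3 × C: 2 H each → 6
  3 × C (aromatic): no H
  2 × C: 3 H each → 6
  1 × C (aromatic): 1 H
  1 × I: no H
  1 × O (aromatic): no H
  Total hydrogens = 13.
Molecular formula: C9H13IO

C9H13IO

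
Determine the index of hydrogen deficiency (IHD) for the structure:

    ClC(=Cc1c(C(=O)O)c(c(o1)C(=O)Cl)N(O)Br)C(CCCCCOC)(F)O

Molecular formula from the SMILES: C15H17BrCl2FNO7.
DoU = (2C + 2 + N − H − X)/2 = (2·15 + 2 + 1 − 17 − 4)/2 = 12/2 = 6.
(Structurally: 1 ring(s) + 5 π bond(s) = 6.)

6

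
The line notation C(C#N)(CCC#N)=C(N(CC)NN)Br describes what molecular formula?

C8H12BrN5

Heavy atoms from the SMILES: 1 Br, 8 C, 5 N.
Implicit hydrogens by atom environment:
  4 × C: no H
  3 × C: 2 H each → 6
  3 × N: no H
  1 × Br: no H
  1 × C: 3 H
  1 × N: 2 H
  1 × N: 1 H
  Total hydrogens = 12.
Molecular formula: C8H12BrN5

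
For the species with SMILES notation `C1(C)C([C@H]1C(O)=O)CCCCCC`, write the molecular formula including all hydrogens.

C11H20O2

Heavy atoms from the SMILES: 11 C, 2 O.
Implicit hydrogens by atom environment:
  5 × C: 2 H each → 10
  3 × C: 1 H each → 3
  2 × C: 3 H each → 6
  1 × C: no H
  1 × O: 1 H
  1 × O: no H
  Total hydrogens = 20.
Molecular formula: C11H20O2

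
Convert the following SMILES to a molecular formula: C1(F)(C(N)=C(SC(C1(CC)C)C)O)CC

C11H20FNOS

Heavy atoms from the SMILES: 11 C, 1 F, 1 N, 1 O, 1 S.
Implicit hydrogens by atom environment:
  4 × C: 3 H each → 12
  4 × C: no H
  2 × C: 2 H each → 4
  1 × C: 1 H
  1 × F: no H
  1 × N: 2 H
  1 × O: 1 H
  1 × S: no H
  Total hydrogens = 20.
Molecular formula: C11H20FNOS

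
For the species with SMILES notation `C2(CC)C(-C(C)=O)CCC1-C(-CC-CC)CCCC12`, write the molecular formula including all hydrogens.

Heavy atoms from the SMILES: 18 C, 1 O.
Implicit hydrogens by atom environment:
  9 × C: 2 H each → 18
  5 × C: 1 H each → 5
  3 × C: 3 H each → 9
  1 × C: no H
  1 × O: no H
  Total hydrogens = 32.
Molecular formula: C18H32O

C18H32O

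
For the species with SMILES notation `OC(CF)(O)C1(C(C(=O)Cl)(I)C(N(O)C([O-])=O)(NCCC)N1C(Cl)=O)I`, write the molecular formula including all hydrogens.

C11H13Cl2FI2N3O7-

Heavy atoms from the SMILES: 11 C, 2 Cl, 1 F, 2 I, 3 N, 7 O.
Implicit hydrogens by atom environment:
  7 × C: no H
  3 × C: 2 H each → 6
  3 × O: 1 H each → 3
  3 × O: no H
  2 × Cl: no H
  2 × I: no H
  2 × N: no H
  1 × C: 3 H
  1 × F: no H
  1 × N: 1 H
  1 × O (charge -1): no H
  Total hydrogens = 13.
Net charge -1.
Molecular formula: C11H13Cl2FI2N3O7-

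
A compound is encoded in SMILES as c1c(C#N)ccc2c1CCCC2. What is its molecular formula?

C11H11N

Heavy atoms from the SMILES: 11 C, 1 N.
Implicit hydrogens by atom environment:
  4 × C: 2 H each → 8
  3 × C (aromatic): 1 H each → 3
  3 × C (aromatic): no H
  1 × C: no H
  1 × N: no H
  Total hydrogens = 11.
Molecular formula: C11H11N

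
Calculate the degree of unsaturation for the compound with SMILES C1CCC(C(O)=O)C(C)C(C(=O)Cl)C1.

Molecular formula from the SMILES: C10H15ClO3.
DoU = (2C + 2 + N − H − X)/2 = (2·10 + 2 + 0 − 15 − 1)/2 = 6/2 = 3.
(Structurally: 1 ring(s) + 2 π bond(s) = 3.)

3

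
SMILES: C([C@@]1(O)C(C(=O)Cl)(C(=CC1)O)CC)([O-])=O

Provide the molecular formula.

Heavy atoms from the SMILES: 9 C, 1 Cl, 5 O.
Implicit hydrogens by atom environment:
  5 × C: no H
  2 × C: 2 H each → 4
  2 × O: 1 H each → 2
  2 × O: no H
  1 × C: 3 H
  1 × C: 1 H
  1 × Cl: no H
  1 × O (charge -1): no H
  Total hydrogens = 10.
Net charge -1.
Molecular formula: C9H10ClO5-

C9H10ClO5-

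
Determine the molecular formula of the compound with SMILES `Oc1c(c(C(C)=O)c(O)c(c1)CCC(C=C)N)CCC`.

C16H23NO3

Heavy atoms from the SMILES: 16 C, 1 N, 3 O.
Implicit hydrogens by atom environment:
  5 × C: 2 H each → 10
  5 × C (aromatic): no H
  2 × C: 3 H each → 6
  2 × C: 1 H each → 2
  2 × O: 1 H each → 2
  1 × C (aromatic): 1 H
  1 × C: no H
  1 × N: 2 H
  1 × O: no H
  Total hydrogens = 23.
Molecular formula: C16H23NO3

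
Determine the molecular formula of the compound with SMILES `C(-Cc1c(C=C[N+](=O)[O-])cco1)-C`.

Heavy atoms from the SMILES: 9 C, 1 N, 3 O.
Implicit hydrogens by atom environment:
  2 × C: 2 H each → 4
  2 × C (aromatic): 1 H each → 2
  2 × C: 1 H each → 2
  2 × C (aromatic): no H
  1 × C: 3 H
  1 × N (charge +1): no H
  1 × O (aromatic): no H
  1 × O: no H
  1 × O (charge -1): no H
  Total hydrogens = 11.
Molecular formula: C9H11NO3

C9H11NO3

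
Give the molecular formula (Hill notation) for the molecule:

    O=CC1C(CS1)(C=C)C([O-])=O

C7H7O3S-

Heavy atoms from the SMILES: 7 C, 3 O, 1 S.
Implicit hydrogens by atom environment:
  3 × C: 1 H each → 3
  2 × C: 2 H each → 4
  2 × C: no H
  2 × O: no H
  1 × O (charge -1): no H
  1 × S: no H
  Total hydrogens = 7.
Net charge -1.
Molecular formula: C7H7O3S-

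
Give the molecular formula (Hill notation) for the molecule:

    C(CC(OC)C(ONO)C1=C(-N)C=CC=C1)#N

Heavy atoms from the SMILES: 11 C, 3 N, 3 O.
Implicit hydrogens by atom environment:
  4 × C (aromatic): 1 H each → 4
  2 × C: 1 H each → 2
  2 × C (aromatic): no H
  2 × O: no H
  1 × C: 3 H
  1 × C: 2 H
  1 × C: no H
  1 × N: 2 H
  1 × N: 1 H
  1 × N: no H
  1 × O: 1 H
  Total hydrogens = 15.
Molecular formula: C11H15N3O3

C11H15N3O3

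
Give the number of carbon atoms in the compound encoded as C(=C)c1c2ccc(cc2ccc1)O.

12

The symbol for carbon appears 12 times in the SMILES. Lowercase c denotes aromatic carbon and counts toward C.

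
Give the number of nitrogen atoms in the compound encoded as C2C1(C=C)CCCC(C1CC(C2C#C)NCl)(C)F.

The symbol for nitrogen appears 1 time in the SMILES.

1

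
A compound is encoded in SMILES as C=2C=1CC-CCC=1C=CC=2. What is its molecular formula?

C10H12

Heavy atoms from the SMILES: 10 C.
Implicit hydrogens by atom environment:
  4 × C: 2 H each → 8
  4 × C (aromatic): 1 H each → 4
  2 × C (aromatic): no H
  Total hydrogens = 12.
Molecular formula: C10H12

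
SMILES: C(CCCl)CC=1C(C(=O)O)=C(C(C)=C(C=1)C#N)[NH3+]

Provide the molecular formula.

Heavy atoms from the SMILES: 13 C, 1 Cl, 2 N, 2 O.
Implicit hydrogens by atom environment:
  5 × C (aromatic): no H
  4 × C: 2 H each → 8
  2 × C: no H
  1 × C: 3 H
  1 × C (aromatic): 1 H
  1 × Cl: no H
  1 × N (charge +1): 3 H
  1 × N: no H
  1 × O: 1 H
  1 × O: no H
  Total hydrogens = 16.
Net charge +1.
Molecular formula: C13H16ClN2O2+

C13H16ClN2O2+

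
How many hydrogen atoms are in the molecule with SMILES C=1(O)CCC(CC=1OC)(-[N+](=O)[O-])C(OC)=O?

Hydrogens are implicit in SMILES; fill each atom to its normal valence:
  4 × C: no H
  4 × O: no H
  3 × C: 2 H each → 6
  2 × C: 3 H each → 6
  1 × N (charge +1): no H
  1 × O: 1 H
  1 × O (charge -1): no H
  Total hydrogens = 13.

13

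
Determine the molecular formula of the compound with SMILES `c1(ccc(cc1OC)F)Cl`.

C7H6ClFO

Heavy atoms from the SMILES: 7 C, 1 Cl, 1 F, 1 O.
Implicit hydrogens by atom environment:
  3 × C (aromatic): 1 H each → 3
  3 × C (aromatic): no H
  1 × C: 3 H
  1 × Cl: no H
  1 × F: no H
  1 × O: no H
  Total hydrogens = 6.
Molecular formula: C7H6ClFO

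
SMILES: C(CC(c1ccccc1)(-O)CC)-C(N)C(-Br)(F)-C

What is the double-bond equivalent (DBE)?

4

Molecular formula from the SMILES: C14H21BrFNO.
DoU = (2C + 2 + N − H − X)/2 = (2·14 + 2 + 1 − 21 − 2)/2 = 8/2 = 4.
(Structurally: 1 ring(s) + 3 π bond(s) = 4.)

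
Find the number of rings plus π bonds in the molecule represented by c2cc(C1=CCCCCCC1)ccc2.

Molecular formula from the SMILES: C14H18.
DoU = (2C + 2 + N − H − X)/2 = (2·14 + 2 + 0 − 18 − 0)/2 = 12/2 = 6.
(Structurally: 2 ring(s) + 4 π bond(s) = 6.)

6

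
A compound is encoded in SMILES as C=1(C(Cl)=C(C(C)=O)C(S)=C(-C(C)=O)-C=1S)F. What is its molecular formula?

C10H8ClFO2S2

Heavy atoms from the SMILES: 10 C, 1 Cl, 1 F, 2 O, 2 S.
Implicit hydrogens by atom environment:
  6 × C (aromatic): no H
  2 × C: 3 H each → 6
  2 × C: no H
  2 × O: no H
  2 × S: 1 H each → 2
  1 × Cl: no H
  1 × F: no H
  Total hydrogens = 8.
Molecular formula: C10H8ClFO2S2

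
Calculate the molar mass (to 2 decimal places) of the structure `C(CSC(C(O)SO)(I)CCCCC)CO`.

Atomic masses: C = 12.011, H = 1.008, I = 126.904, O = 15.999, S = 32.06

Molecular formula: C10H21IO3S2.
M = 10×12.011 + 21×1.008 + 1×126.904 + 3×15.999 + 2×32.06 = 380.30 g/mol.

380.30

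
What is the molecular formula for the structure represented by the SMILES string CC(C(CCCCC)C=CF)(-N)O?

Heavy atoms from the SMILES: 10 C, 1 F, 1 N, 1 O.
Implicit hydrogens by atom environment:
  4 × C: 2 H each → 8
  3 × C: 1 H each → 3
  2 × C: 3 H each → 6
  1 × C: no H
  1 × F: no H
  1 × N: 2 H
  1 × O: 1 H
  Total hydrogens = 20.
Molecular formula: C10H20FNO

C10H20FNO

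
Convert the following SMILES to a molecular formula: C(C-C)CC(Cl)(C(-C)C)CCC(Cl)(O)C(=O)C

C13H24Cl2O2

Heavy atoms from the SMILES: 13 C, 2 Cl, 2 O.
Implicit hydrogens by atom environment:
  5 × C: 2 H each → 10
  4 × C: 3 H each → 12
  3 × C: no H
  2 × Cl: no H
  1 × C: 1 H
  1 × O: 1 H
  1 × O: no H
  Total hydrogens = 24.
Molecular formula: C13H24Cl2O2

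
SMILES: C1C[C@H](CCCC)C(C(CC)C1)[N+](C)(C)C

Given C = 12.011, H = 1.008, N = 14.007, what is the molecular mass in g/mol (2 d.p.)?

226.43

Molecular formula: C15H32N+.
M = 15×12.011 + 32×1.008 + 1×14.007 = 226.43 g/mol.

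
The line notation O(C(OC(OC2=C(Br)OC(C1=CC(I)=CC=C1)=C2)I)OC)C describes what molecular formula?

Heavy atoms from the SMILES: 1 Br, 14 C, 2 I, 5 O.
Implicit hydrogens by atom environment:
  5 × C (aromatic): 1 H each → 5
  5 × C (aromatic): no H
  4 × O: no H
  2 × C: 3 H each → 6
  2 × C: 1 H each → 2
  2 × I: no H
  1 × Br: no H
  1 × O (aromatic): no H
  Total hydrogens = 13.
Molecular formula: C14H13BrI2O5

C14H13BrI2O5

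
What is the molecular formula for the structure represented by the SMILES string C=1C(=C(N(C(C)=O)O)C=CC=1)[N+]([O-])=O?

Heavy atoms from the SMILES: 8 C, 2 N, 4 O.
Implicit hydrogens by atom environment:
  4 × C (aromatic): 1 H each → 4
  2 × C (aromatic): no H
  2 × O: no H
  1 × C: 3 H
  1 × C: no H
  1 × N: no H
  1 × N (charge +1): no H
  1 × O: 1 H
  1 × O (charge -1): no H
  Total hydrogens = 8.
Molecular formula: C8H8N2O4

C8H8N2O4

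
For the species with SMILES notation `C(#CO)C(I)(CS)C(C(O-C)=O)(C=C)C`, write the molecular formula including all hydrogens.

C10H13IO3S

Heavy atoms from the SMILES: 10 C, 1 I, 3 O, 1 S.
Implicit hydrogens by atom environment:
  5 × C: no H
  2 × C: 3 H each → 6
  2 × C: 2 H each → 4
  2 × O: no H
  1 × C: 1 H
  1 × I: no H
  1 × O: 1 H
  1 × S: 1 H
  Total hydrogens = 13.
Molecular formula: C10H13IO3S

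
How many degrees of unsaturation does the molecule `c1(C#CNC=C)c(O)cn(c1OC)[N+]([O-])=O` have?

7

Molecular formula from the SMILES: C9H9N3O4.
DoU = (2C + 2 + N − H − X)/2 = (2·9 + 2 + 3 − 9 − 0)/2 = 14/2 = 7.
(Structurally: 1 ring(s) + 6 π bond(s) = 7.)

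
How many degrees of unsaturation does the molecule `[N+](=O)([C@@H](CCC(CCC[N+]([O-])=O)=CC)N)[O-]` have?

Molecular formula from the SMILES: C9H17N3O4.
DoU = (2C + 2 + N − H − X)/2 = (2·9 + 2 + 3 − 17 − 0)/2 = 6/2 = 3.
(Structurally: 0 ring(s) + 3 π bond(s) = 3.)

3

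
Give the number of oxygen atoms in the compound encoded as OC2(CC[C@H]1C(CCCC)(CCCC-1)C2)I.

The symbol for oxygen appears 1 time in the SMILES.

1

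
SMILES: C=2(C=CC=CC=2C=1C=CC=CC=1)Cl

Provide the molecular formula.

C12H9Cl

Heavy atoms from the SMILES: 12 C, 1 Cl.
Implicit hydrogens by atom environment:
  9 × C (aromatic): 1 H each → 9
  3 × C (aromatic): no H
  1 × Cl: no H
  Total hydrogens = 9.
Molecular formula: C12H9Cl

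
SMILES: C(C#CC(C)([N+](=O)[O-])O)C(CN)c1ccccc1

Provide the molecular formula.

C13H16N2O3

Heavy atoms from the SMILES: 13 C, 2 N, 3 O.
Implicit hydrogens by atom environment:
  5 × C (aromatic): 1 H each → 5
  3 × C: no H
  2 × C: 2 H each → 4
  1 × C: 3 H
  1 × C: 1 H
  1 × C (aromatic): no H
  1 × N: 2 H
  1 × N (charge +1): no H
  1 × O: 1 H
  1 × O: no H
  1 × O (charge -1): no H
  Total hydrogens = 16.
Molecular formula: C13H16N2O3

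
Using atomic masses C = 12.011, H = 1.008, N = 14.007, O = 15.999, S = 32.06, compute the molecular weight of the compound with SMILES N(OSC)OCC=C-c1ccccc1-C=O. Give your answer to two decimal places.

239.29

Molecular formula: C11H13NO3S.
M = 11×12.011 + 13×1.008 + 1×14.007 + 3×15.999 + 1×32.06 = 239.29 g/mol.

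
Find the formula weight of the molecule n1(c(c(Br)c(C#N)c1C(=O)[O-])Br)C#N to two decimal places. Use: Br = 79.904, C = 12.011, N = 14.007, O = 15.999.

Molecular formula: C7Br2N3O2-.
M = 2×79.904 + 7×12.011 + 3×14.007 + 2×15.999 = 317.90 g/mol.

317.90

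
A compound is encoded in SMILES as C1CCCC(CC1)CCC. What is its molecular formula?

C10H20

Heavy atoms from the SMILES: 10 C.
Implicit hydrogens by atom environment:
  8 × C: 2 H each → 16
  1 × C: 3 H
  1 × C: 1 H
  Total hydrogens = 20.
Molecular formula: C10H20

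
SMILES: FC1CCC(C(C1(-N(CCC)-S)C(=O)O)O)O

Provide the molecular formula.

C10H18FNO4S

Heavy atoms from the SMILES: 10 C, 1 F, 1 N, 4 O, 1 S.
Implicit hydrogens by atom environment:
  4 × C: 2 H each → 8
  3 × C: 1 H each → 3
  3 × O: 1 H each → 3
  2 × C: no H
  1 × C: 3 H
  1 × F: no H
  1 × N: no H
  1 × O: no H
  1 × S: 1 H
  Total hydrogens = 18.
Molecular formula: C10H18FNO4S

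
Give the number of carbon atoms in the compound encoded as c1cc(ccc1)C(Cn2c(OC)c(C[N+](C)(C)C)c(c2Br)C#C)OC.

20

The symbol for carbon appears 20 times in the SMILES. Lowercase c denotes aromatic carbon and counts toward C.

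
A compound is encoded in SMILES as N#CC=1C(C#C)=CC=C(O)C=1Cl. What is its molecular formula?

C9H4ClNO

Heavy atoms from the SMILES: 9 C, 1 Cl, 1 N, 1 O.
Implicit hydrogens by atom environment:
  4 × C (aromatic): no H
  2 × C (aromatic): 1 H each → 2
  2 × C: no H
  1 × C: 1 H
  1 × Cl: no H
  1 × N: no H
  1 × O: 1 H
  Total hydrogens = 4.
Molecular formula: C9H4ClNO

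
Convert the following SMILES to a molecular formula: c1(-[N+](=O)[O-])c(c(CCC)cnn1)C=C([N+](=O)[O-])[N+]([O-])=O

Heavy atoms from the SMILES: 9 C, 5 N, 6 O.
Implicit hydrogens by atom environment:
  3 × C (aromatic): no H
  3 × N (charge +1): no H
  3 × O: no H
  3 × O (charge -1): no H
  2 × C: 2 H each → 4
  2 × N (aromatic): no H
  1 × C: 3 H
  1 × C (aromatic): 1 H
  1 × C: 1 H
  1 × C: no H
  Total hydrogens = 9.
Molecular formula: C9H9N5O6

C9H9N5O6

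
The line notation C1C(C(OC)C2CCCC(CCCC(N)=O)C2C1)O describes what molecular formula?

Heavy atoms from the SMILES: 15 C, 1 N, 3 O.
Implicit hydrogens by atom environment:
  8 × C: 2 H each → 16
  5 × C: 1 H each → 5
  2 × O: no H
  1 × C: 3 H
  1 × C: no H
  1 × N: 2 H
  1 × O: 1 H
  Total hydrogens = 27.
Molecular formula: C15H27NO3

C15H27NO3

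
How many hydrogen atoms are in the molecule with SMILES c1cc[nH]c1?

5

Hydrogens are implicit in SMILES; fill each atom to its normal valence:
  4 × C (aromatic): 1 H each → 4
  1 × N (aromatic): 1 H
  Total hydrogens = 5.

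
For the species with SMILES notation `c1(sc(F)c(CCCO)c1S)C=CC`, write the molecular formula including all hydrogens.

C10H13FOS2

Heavy atoms from the SMILES: 10 C, 1 F, 1 O, 2 S.
Implicit hydrogens by atom environment:
  4 × C (aromatic): no H
  3 × C: 2 H each → 6
  2 × C: 1 H each → 2
  1 × C: 3 H
  1 × F: no H
  1 × O: 1 H
  1 × S: 1 H
  1 × S (aromatic): no H
  Total hydrogens = 13.
Molecular formula: C10H13FOS2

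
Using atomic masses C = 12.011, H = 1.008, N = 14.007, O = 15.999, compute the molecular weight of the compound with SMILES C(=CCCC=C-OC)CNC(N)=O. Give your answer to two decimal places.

Molecular formula: C9H16N2O2.
M = 9×12.011 + 16×1.008 + 2×14.007 + 2×15.999 = 184.24 g/mol.

184.24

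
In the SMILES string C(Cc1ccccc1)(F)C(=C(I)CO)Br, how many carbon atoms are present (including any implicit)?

11

The symbol for carbon appears 11 times in the SMILES. Lowercase c denotes aromatic carbon and counts toward C.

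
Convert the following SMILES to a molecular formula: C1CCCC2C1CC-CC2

Heavy atoms from the SMILES: 10 C.
Implicit hydrogens by atom environment:
  8 × C: 2 H each → 16
  2 × C: 1 H each → 2
  Total hydrogens = 18.
Molecular formula: C10H18

C10H18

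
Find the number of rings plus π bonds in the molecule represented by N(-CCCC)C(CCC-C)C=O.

1

Molecular formula from the SMILES: C10H21NO.
DoU = (2C + 2 + N − H − X)/2 = (2·10 + 2 + 1 − 21 − 0)/2 = 2/2 = 1.
(Structurally: 0 ring(s) + 1 π bond(s) = 1.)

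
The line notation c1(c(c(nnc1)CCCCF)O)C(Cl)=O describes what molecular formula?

C9H10ClFN2O2

Heavy atoms from the SMILES: 9 C, 1 Cl, 1 F, 2 N, 2 O.
Implicit hydrogens by atom environment:
  4 × C: 2 H each → 8
  3 × C (aromatic): no H
  2 × N (aromatic): no H
  1 × C (aromatic): 1 H
  1 × C: no H
  1 × Cl: no H
  1 × F: no H
  1 × O: 1 H
  1 × O: no H
  Total hydrogens = 10.
Molecular formula: C9H10ClFN2O2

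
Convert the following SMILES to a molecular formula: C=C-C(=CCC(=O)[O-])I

Heavy atoms from the SMILES: 6 C, 1 I, 2 O.
Implicit hydrogens by atom environment:
  2 × C: 2 H each → 4
  2 × C: 1 H each → 2
  2 × C: no H
  1 × I: no H
  1 × O: no H
  1 × O (charge -1): no H
  Total hydrogens = 6.
Net charge -1.
Molecular formula: C6H6IO2-

C6H6IO2-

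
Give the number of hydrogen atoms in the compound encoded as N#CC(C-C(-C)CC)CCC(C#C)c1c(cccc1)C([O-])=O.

22

Hydrogens are implicit in SMILES; fill each atom to its normal valence:
  4 × C: 2 H each → 8
  4 × C: 1 H each → 4
  4 × C (aromatic): 1 H each → 4
  3 × C: no H
  2 × C: 3 H each → 6
  2 × C (aromatic): no H
  1 × N: no H
  1 × O: no H
  1 × O (charge -1): no H
  Total hydrogens = 22.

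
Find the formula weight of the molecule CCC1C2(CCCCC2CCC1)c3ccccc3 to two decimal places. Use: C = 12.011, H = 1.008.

Molecular formula: C18H26.
M = 18×12.011 + 26×1.008 = 242.41 g/mol.

242.41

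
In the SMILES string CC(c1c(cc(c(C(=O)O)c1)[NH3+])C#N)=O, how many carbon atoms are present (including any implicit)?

The symbol for carbon appears 10 times in the SMILES. Lowercase c denotes aromatic carbon and counts toward C.

10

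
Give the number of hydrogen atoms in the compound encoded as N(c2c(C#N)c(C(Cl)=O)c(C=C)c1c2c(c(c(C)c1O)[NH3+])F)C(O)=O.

12

Hydrogens are implicit in SMILES; fill each atom to its normal valence:
  10 × C (aromatic): no H
  3 × C: no H
  2 × O: 1 H each → 2
  2 × O: no H
  1 × C: 3 H
  1 × C: 2 H
  1 × C: 1 H
  1 × Cl: no H
  1 × F: no H
  1 × N (charge +1): 3 H
  1 × N: 1 H
  1 × N: no H
  Total hydrogens = 12.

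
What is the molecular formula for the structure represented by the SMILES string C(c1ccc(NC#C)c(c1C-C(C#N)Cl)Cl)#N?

Heavy atoms from the SMILES: 12 C, 2 Cl, 3 N.
Implicit hydrogens by atom environment:
  4 × C (aromatic): no H
  3 × C: no H
  2 × C (aromatic): 1 H each → 2
  2 × C: 1 H each → 2
  2 × Cl: no H
  2 × N: no H
  1 × C: 2 H
  1 × N: 1 H
  Total hydrogens = 7.
Molecular formula: C12H7Cl2N3

C12H7Cl2N3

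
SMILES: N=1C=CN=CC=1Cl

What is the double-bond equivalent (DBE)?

4

Molecular formula from the SMILES: C4H3ClN2.
DoU = (2C + 2 + N − H − X)/2 = (2·4 + 2 + 2 − 3 − 1)/2 = 8/2 = 4.
(Structurally: 1 ring(s) + 3 π bond(s) = 4.)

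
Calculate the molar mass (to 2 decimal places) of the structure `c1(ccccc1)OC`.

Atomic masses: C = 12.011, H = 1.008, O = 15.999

108.14

Molecular formula: C7H8O.
M = 7×12.011 + 8×1.008 + 1×15.999 = 108.14 g/mol.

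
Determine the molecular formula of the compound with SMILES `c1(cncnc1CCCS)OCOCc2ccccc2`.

C15H18N2O2S

Heavy atoms from the SMILES: 15 C, 2 N, 2 O, 1 S.
Implicit hydrogens by atom environment:
  7 × C (aromatic): 1 H each → 7
  5 × C: 2 H each → 10
  3 × C (aromatic): no H
  2 × N (aromatic): no H
  2 × O: no H
  1 × S: 1 H
  Total hydrogens = 18.
Molecular formula: C15H18N2O2S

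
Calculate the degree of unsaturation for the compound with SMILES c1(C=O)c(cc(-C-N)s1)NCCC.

Molecular formula from the SMILES: C9H14N2OS.
DoU = (2C + 2 + N − H − X)/2 = (2·9 + 2 + 2 − 14 − 0)/2 = 8/2 = 4.
(Structurally: 1 ring(s) + 3 π bond(s) = 4.)

4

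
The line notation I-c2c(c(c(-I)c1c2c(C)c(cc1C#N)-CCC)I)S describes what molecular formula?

Heavy atoms from the SMILES: 15 C, 3 I, 1 N, 1 S.
Implicit hydrogens by atom environment:
  9 × C (aromatic): no H
  3 × I: no H
  2 × C: 3 H each → 6
  2 × C: 2 H each → 4
  1 × C (aromatic): 1 H
  1 × C: no H
  1 × N: no H
  1 × S: 1 H
  Total hydrogens = 12.
Molecular formula: C15H12I3NS

C15H12I3NS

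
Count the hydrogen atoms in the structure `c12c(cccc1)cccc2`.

8

Hydrogens are implicit in SMILES; fill each atom to its normal valence:
  8 × C (aromatic): 1 H each → 8
  2 × C (aromatic): no H
  Total hydrogens = 8.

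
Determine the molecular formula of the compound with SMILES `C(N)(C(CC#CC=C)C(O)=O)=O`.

C8H9NO3

Heavy atoms from the SMILES: 8 C, 1 N, 3 O.
Implicit hydrogens by atom environment:
  4 × C: no H
  2 × C: 2 H each → 4
  2 × C: 1 H each → 2
  2 × O: no H
  1 × N: 2 H
  1 × O: 1 H
  Total hydrogens = 9.
Molecular formula: C8H9NO3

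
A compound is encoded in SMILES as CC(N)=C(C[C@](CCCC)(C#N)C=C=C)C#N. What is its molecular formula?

Heavy atoms from the SMILES: 14 C, 3 N.
Implicit hydrogens by atom environment:
  6 × C: no H
  5 × C: 2 H each → 10
  2 × C: 3 H each → 6
  2 × N: no H
  1 × C: 1 H
  1 × N: 2 H
  Total hydrogens = 19.
Molecular formula: C14H19N3

C14H19N3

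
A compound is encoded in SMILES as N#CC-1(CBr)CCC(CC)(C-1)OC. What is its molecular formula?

C10H16BrNO

Heavy atoms from the SMILES: 1 Br, 10 C, 1 N, 1 O.
Implicit hydrogens by atom environment:
  5 × C: 2 H each → 10
  3 × C: no H
  2 × C: 3 H each → 6
  1 × Br: no H
  1 × N: no H
  1 × O: no H
  Total hydrogens = 16.
Molecular formula: C10H16BrNO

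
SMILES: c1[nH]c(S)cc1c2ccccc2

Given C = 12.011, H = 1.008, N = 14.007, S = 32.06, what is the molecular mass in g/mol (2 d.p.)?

175.25

Molecular formula: C10H9NS.
M = 10×12.011 + 9×1.008 + 1×14.007 + 1×32.06 = 175.25 g/mol.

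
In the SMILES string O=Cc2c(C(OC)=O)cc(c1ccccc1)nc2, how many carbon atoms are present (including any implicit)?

The symbol for carbon appears 14 times in the SMILES. Lowercase c denotes aromatic carbon and counts toward C.

14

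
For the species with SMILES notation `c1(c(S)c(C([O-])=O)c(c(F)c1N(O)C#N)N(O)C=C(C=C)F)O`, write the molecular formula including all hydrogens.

C12H8F2N3O5S-

Heavy atoms from the SMILES: 12 C, 2 F, 3 N, 5 O, 1 S.
Implicit hydrogens by atom environment:
  6 × C (aromatic): no H
  3 × C: no H
  3 × N: no H
  3 × O: 1 H each → 3
  2 × C: 1 H each → 2
  2 × F: no H
  1 × C: 2 H
  1 × O: no H
  1 × O (charge -1): no H
  1 × S: 1 H
  Total hydrogens = 8.
Net charge -1.
Molecular formula: C12H8F2N3O5S-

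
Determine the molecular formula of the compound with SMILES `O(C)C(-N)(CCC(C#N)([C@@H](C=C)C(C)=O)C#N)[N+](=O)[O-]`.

Heavy atoms from the SMILES: 12 C, 4 N, 4 O.
Implicit hydrogens by atom environment:
  5 × C: no H
  3 × C: 2 H each → 6
  3 × O: no H
  2 × C: 3 H each → 6
  2 × C: 1 H each → 2
  2 × N: no H
  1 × N: 2 H
  1 × N (charge +1): no H
  1 × O (charge -1): no H
  Total hydrogens = 16.
Molecular formula: C12H16N4O4

C12H16N4O4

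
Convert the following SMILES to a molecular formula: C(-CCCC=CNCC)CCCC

Heavy atoms from the SMILES: 12 C, 1 N.
Implicit hydrogens by atom environment:
  8 × C: 2 H each → 16
  2 × C: 3 H each → 6
  2 × C: 1 H each → 2
  1 × N: 1 H
  Total hydrogens = 25.
Molecular formula: C12H25N

C12H25N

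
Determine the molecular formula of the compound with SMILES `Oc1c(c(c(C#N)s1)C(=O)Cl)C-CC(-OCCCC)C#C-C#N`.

C16H15ClN2O3S

Heavy atoms from the SMILES: 16 C, 1 Cl, 2 N, 3 O, 1 S.
Implicit hydrogens by atom environment:
  5 × C: 2 H each → 10
  5 × C: no H
  4 × C (aromatic): no H
  2 × N: no H
  2 × O: no H
  1 × C: 3 H
  1 × C: 1 H
  1 × Cl: no H
  1 × O: 1 H
  1 × S (aromatic): no H
  Total hydrogens = 15.
Molecular formula: C16H15ClN2O3S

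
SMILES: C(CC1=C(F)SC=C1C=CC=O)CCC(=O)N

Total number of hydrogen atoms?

Hydrogens are implicit in SMILES; fill each atom to its normal valence:
  4 × C: 2 H each → 8
  3 × C: 1 H each → 3
  3 × C (aromatic): no H
  2 × O: no H
  1 × C (aromatic): 1 H
  1 × C: no H
  1 × F: no H
  1 × N: 2 H
  1 × S (aromatic): no H
  Total hydrogens = 14.

14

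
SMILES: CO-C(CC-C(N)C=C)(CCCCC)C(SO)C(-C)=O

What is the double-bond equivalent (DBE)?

Molecular formula from the SMILES: C15H29NO3S.
DoU = (2C + 2 + N − H − X)/2 = (2·15 + 2 + 1 − 29 − 0)/2 = 4/2 = 2.
(Structurally: 0 ring(s) + 2 π bond(s) = 2.)

2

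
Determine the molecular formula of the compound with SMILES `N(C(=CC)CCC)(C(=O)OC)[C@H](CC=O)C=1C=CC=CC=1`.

C17H23NO3

Heavy atoms from the SMILES: 17 C, 1 N, 3 O.
Implicit hydrogens by atom environment:
  5 × C (aromatic): 1 H each → 5
  3 × C: 3 H each → 9
  3 × C: 2 H each → 6
  3 × C: 1 H each → 3
  3 × O: no H
  2 × C: no H
  1 × C (aromatic): no H
  1 × N: no H
  Total hydrogens = 23.
Molecular formula: C17H23NO3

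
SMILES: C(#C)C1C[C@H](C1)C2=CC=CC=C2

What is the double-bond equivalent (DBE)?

Molecular formula from the SMILES: C12H12.
DoU = (2C + 2 + N − H − X)/2 = (2·12 + 2 + 0 − 12 − 0)/2 = 14/2 = 7.
(Structurally: 2 ring(s) + 5 π bond(s) = 7.)

7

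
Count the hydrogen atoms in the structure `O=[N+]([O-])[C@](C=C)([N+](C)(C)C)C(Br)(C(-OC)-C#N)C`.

Hydrogens are implicit in SMILES; fill each atom to its normal valence:
  5 × C: 3 H each → 15
  3 × C: no H
  2 × C: 1 H each → 2
  2 × N (charge +1): no H
  2 × O: no H
  1 × Br: no H
  1 × C: 2 H
  1 × N: no H
  1 × O (charge -1): no H
  Total hydrogens = 19.

19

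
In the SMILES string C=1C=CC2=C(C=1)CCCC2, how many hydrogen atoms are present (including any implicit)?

12

Hydrogens are implicit in SMILES; fill each atom to its normal valence:
  4 × C: 2 H each → 8
  4 × C (aromatic): 1 H each → 4
  2 × C (aromatic): no H
  Total hydrogens = 12.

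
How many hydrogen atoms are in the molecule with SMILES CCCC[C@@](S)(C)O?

Hydrogens are implicit in SMILES; fill each atom to its normal valence:
  3 × C: 2 H each → 6
  2 × C: 3 H each → 6
  1 × C: no H
  1 × O: 1 H
  1 × S: 1 H
  Total hydrogens = 14.

14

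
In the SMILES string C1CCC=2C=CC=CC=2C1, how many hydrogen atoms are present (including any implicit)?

Hydrogens are implicit in SMILES; fill each atom to its normal valence:
  4 × C: 2 H each → 8
  4 × C (aromatic): 1 H each → 4
  2 × C (aromatic): no H
  Total hydrogens = 12.

12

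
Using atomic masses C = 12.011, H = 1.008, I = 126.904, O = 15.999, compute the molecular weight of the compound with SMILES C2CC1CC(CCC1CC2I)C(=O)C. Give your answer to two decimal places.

Molecular formula: C12H19IO.
M = 12×12.011 + 19×1.008 + 1×126.904 + 1×15.999 = 306.19 g/mol.

306.19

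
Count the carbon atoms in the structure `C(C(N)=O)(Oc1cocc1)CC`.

The symbol for carbon appears 8 times in the SMILES. Lowercase c denotes aromatic carbon and counts toward C.

8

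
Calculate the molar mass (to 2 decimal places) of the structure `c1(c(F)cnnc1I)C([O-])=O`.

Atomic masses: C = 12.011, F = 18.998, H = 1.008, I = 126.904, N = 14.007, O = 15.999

266.98

Molecular formula: C5HFIN2O2-.
M = 5×12.011 + 1×18.998 + 1×1.008 + 1×126.904 + 2×14.007 + 2×15.999 = 266.98 g/mol.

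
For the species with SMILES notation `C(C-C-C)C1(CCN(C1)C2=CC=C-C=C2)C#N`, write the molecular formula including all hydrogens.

Heavy atoms from the SMILES: 15 C, 2 N.
Implicit hydrogens by atom environment:
  6 × C: 2 H each → 12
  5 × C (aromatic): 1 H each → 5
  2 × C: no H
  2 × N: no H
  1 × C: 3 H
  1 × C (aromatic): no H
  Total hydrogens = 20.
Molecular formula: C15H20N2

C15H20N2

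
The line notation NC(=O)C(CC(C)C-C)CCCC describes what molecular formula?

C11H23NO

Heavy atoms from the SMILES: 11 C, 1 N, 1 O.
Implicit hydrogens by atom environment:
  5 × C: 2 H each → 10
  3 × C: 3 H each → 9
  2 × C: 1 H each → 2
  1 × C: no H
  1 × N: 2 H
  1 × O: no H
  Total hydrogens = 23.
Molecular formula: C11H23NO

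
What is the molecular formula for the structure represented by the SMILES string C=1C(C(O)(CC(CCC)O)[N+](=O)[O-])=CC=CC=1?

C12H17NO4

Heavy atoms from the SMILES: 12 C, 1 N, 4 O.
Implicit hydrogens by atom environment:
  5 × C (aromatic): 1 H each → 5
  3 × C: 2 H each → 6
  2 × O: 1 H each → 2
  1 × C: 3 H
  1 × C: 1 H
  1 × C: no H
  1 × C (aromatic): no H
  1 × N (charge +1): no H
  1 × O: no H
  1 × O (charge -1): no H
  Total hydrogens = 17.
Molecular formula: C12H17NO4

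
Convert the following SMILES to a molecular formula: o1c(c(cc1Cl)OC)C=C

C7H7ClO2

Heavy atoms from the SMILES: 7 C, 1 Cl, 2 O.
Implicit hydrogens by atom environment:
  3 × C (aromatic): no H
  1 × C: 3 H
  1 × C: 2 H
  1 × C (aromatic): 1 H
  1 × C: 1 H
  1 × Cl: no H
  1 × O (aromatic): no H
  1 × O: no H
  Total hydrogens = 7.
Molecular formula: C7H7ClO2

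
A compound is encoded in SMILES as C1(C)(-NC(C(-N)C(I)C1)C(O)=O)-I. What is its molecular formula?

Heavy atoms from the SMILES: 7 C, 2 I, 2 N, 2 O.
Implicit hydrogens by atom environment:
  3 × C: 1 H each → 3
  2 × C: no H
  2 × I: no H
  1 × C: 3 H
  1 × C: 2 H
  1 × N: 2 H
  1 × N: 1 H
  1 × O: 1 H
  1 × O: no H
  Total hydrogens = 12.
Molecular formula: C7H12I2N2O2

C7H12I2N2O2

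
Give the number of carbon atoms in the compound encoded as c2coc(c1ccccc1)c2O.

The symbol for carbon appears 10 times in the SMILES. Lowercase c denotes aromatic carbon and counts toward C.

10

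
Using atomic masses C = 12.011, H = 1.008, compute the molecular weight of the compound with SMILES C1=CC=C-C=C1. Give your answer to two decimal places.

78.11

Molecular formula: C6H6.
M = 6×12.011 + 6×1.008 = 78.11 g/mol.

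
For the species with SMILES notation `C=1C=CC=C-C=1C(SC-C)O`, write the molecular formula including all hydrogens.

Heavy atoms from the SMILES: 9 C, 1 O, 1 S.
Implicit hydrogens by atom environment:
  5 × C (aromatic): 1 H each → 5
  1 × C: 3 H
  1 × C: 2 H
  1 × C: 1 H
  1 × C (aromatic): no H
  1 × O: 1 H
  1 × S: no H
  Total hydrogens = 12.
Molecular formula: C9H12OS

C9H12OS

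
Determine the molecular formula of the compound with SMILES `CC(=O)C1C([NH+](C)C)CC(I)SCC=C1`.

Heavy atoms from the SMILES: 11 C, 1 I, 1 N, 1 O, 1 S.
Implicit hydrogens by atom environment:
  5 × C: 1 H each → 5
  3 × C: 3 H each → 9
  2 × C: 2 H each → 4
  1 × C: no H
  1 × I: no H
  1 × N (charge +1): 1 H
  1 × O: no H
  1 × S: no H
  Total hydrogens = 19.
Net charge +1.
Molecular formula: C11H19INOS+

C11H19INOS+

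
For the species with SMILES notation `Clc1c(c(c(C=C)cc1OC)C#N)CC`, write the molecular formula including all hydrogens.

C12H12ClNO

Heavy atoms from the SMILES: 12 C, 1 Cl, 1 N, 1 O.
Implicit hydrogens by atom environment:
  5 × C (aromatic): no H
  2 × C: 3 H each → 6
  2 × C: 2 H each → 4
  1 × C (aromatic): 1 H
  1 × C: 1 H
  1 × C: no H
  1 × Cl: no H
  1 × N: no H
  1 × O: no H
  Total hydrogens = 12.
Molecular formula: C12H12ClNO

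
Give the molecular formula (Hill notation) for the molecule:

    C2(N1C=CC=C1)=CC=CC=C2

Heavy atoms from the SMILES: 10 C, 1 N.
Implicit hydrogens by atom environment:
  9 × C (aromatic): 1 H each → 9
  1 × C (aromatic): no H
  1 × N (aromatic): no H
  Total hydrogens = 9.
Molecular formula: C10H9N

C10H9N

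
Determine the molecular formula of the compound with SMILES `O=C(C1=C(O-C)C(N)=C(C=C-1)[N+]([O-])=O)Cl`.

C8H7ClN2O4

Heavy atoms from the SMILES: 8 C, 1 Cl, 2 N, 4 O.
Implicit hydrogens by atom environment:
  4 × C (aromatic): no H
  3 × O: no H
  2 × C (aromatic): 1 H each → 2
  1 × C: 3 H
  1 × C: no H
  1 × Cl: no H
  1 × N: 2 H
  1 × N (charge +1): no H
  1 × O (charge -1): no H
  Total hydrogens = 7.
Molecular formula: C8H7ClN2O4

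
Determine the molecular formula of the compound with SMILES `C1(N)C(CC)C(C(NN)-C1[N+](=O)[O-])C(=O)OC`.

C9H18N4O4

Heavy atoms from the SMILES: 9 C, 4 N, 4 O.
Implicit hydrogens by atom environment:
  5 × C: 1 H each → 5
  3 × O: no H
  2 × C: 3 H each → 6
  2 × N: 2 H each → 4
  1 × C: 2 H
  1 × C: no H
  1 × N: 1 H
  1 × N (charge +1): no H
  1 × O (charge -1): no H
  Total hydrogens = 18.
Molecular formula: C9H18N4O4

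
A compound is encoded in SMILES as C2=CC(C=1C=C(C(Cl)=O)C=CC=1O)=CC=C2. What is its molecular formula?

C13H9ClO2

Heavy atoms from the SMILES: 13 C, 1 Cl, 2 O.
Implicit hydrogens by atom environment:
  8 × C (aromatic): 1 H each → 8
  4 × C (aromatic): no H
  1 × C: no H
  1 × Cl: no H
  1 × O: 1 H
  1 × O: no H
  Total hydrogens = 9.
Molecular formula: C13H9ClO2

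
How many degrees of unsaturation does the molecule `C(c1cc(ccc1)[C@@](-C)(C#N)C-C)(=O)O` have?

Molecular formula from the SMILES: C12H13NO2.
DoU = (2C + 2 + N − H − X)/2 = (2·12 + 2 + 1 − 13 − 0)/2 = 14/2 = 7.
(Structurally: 1 ring(s) + 6 π bond(s) = 7.)

7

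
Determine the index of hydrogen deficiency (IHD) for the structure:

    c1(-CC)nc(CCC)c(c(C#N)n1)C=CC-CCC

7

Molecular formula from the SMILES: C16H23N3.
DoU = (2C + 2 + N − H − X)/2 = (2·16 + 2 + 3 − 23 − 0)/2 = 14/2 = 7.
(Structurally: 1 ring(s) + 6 π bond(s) = 7.)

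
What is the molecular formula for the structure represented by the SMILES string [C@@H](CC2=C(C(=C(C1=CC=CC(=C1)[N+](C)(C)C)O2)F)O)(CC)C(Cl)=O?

C18H22ClFNO3+

Heavy atoms from the SMILES: 18 C, 1 Cl, 1 F, 1 N, 3 O.
Implicit hydrogens by atom environment:
  6 × C (aromatic): no H
  4 × C: 3 H each → 12
  4 × C (aromatic): 1 H each → 4
  2 × C: 2 H each → 4
  1 × C: 1 H
  1 × C: no H
  1 × Cl: no H
  1 × F: no H
  1 × N (charge +1): no H
  1 × O: 1 H
  1 × O (aromatic): no H
  1 × O: no H
  Total hydrogens = 22.
Net charge +1.
Molecular formula: C18H22ClFNO3+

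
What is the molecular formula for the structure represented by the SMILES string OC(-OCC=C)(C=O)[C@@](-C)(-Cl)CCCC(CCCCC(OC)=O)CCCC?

Heavy atoms from the SMILES: 21 C, 1 Cl, 5 O.
Implicit hydrogens by atom environment:
  12 × C: 2 H each → 24
  4 × O: no H
  3 × C: 3 H each → 9
  3 × C: 1 H each → 3
  3 × C: no H
  1 × Cl: no H
  1 × O: 1 H
  Total hydrogens = 37.
Molecular formula: C21H37ClO5

C21H37ClO5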